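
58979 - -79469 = 138448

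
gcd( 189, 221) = 1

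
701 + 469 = 1170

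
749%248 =5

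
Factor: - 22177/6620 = -2^ (- 2)*5^ (  -  1)  *  67^1 = - 67/20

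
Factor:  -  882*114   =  -2^2*3^3*7^2 * 19^1 = - 100548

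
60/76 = 15/19  =  0.79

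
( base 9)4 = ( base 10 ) 4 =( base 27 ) 4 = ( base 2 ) 100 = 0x4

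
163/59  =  2 + 45/59=2.76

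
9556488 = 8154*1172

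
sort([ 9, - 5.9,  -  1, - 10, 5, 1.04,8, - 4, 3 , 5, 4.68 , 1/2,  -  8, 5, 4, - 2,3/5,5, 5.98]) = [ - 10, -8, - 5.9, -4, - 2, - 1,1/2,3/5 , 1.04, 3, 4, 4.68,5, 5 , 5, 5,5.98, 8, 9]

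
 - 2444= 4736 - 7180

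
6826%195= 1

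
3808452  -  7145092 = - 3336640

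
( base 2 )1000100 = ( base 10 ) 68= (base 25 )2I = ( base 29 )2a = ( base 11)62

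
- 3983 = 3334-7317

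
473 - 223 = 250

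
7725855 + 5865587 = 13591442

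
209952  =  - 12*( - 17496) 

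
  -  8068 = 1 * ( - 8068)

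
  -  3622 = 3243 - 6865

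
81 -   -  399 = 480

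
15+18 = 33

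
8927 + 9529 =18456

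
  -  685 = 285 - 970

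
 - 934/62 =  - 16+29/31 = -15.06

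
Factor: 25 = 5^2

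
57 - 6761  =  -6704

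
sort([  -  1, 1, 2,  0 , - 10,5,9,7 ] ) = [  -  10,-1,0, 1, 2, 5,7,9]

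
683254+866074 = 1549328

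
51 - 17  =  34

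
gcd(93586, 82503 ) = 1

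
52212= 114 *458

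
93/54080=93/54080 = 0.00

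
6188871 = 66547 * 93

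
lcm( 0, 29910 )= 0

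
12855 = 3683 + 9172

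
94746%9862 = 5988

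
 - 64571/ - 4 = 16142+ 3/4 =16142.75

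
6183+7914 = 14097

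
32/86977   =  32/86977 = 0.00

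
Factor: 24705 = 3^4*5^1*61^1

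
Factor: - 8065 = -5^1*1613^1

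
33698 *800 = 26958400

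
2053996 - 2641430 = -587434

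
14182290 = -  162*(  -  87545)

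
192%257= 192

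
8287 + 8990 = 17277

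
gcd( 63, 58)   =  1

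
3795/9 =1265/3=421.67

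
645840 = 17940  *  36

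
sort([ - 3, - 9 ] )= [ - 9, - 3 ] 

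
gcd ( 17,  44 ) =1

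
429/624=11/16= 0.69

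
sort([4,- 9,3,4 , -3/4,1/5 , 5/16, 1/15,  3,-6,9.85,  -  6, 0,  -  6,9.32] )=[ - 9, - 6, - 6,-6,-3/4, 0, 1/15, 1/5, 5/16, 3, 3,4,  4, 9.32,9.85 ]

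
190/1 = 190 = 190.00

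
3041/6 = 3041/6 = 506.83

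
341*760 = 259160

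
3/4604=3/4604 =0.00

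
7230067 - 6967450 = 262617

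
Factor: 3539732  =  2^2 * 7^1*167^1*757^1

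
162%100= 62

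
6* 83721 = 502326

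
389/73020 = 389/73020 =0.01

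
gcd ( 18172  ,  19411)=413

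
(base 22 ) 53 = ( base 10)113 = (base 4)1301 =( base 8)161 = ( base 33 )3e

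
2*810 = 1620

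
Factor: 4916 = 2^2 * 1229^1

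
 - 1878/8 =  - 235 + 1/4 = - 234.75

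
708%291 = 126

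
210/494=105/247 = 0.43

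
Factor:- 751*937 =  - 703687 = - 751^1*937^1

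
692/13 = 692/13 = 53.23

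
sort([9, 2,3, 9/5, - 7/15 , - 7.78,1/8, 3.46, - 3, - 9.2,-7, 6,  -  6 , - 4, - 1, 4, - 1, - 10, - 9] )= [ - 10,  -  9.2, - 9,-7.78, - 7, - 6,-4, - 3, - 1, - 1, - 7/15,1/8,9/5, 2, 3,3.46, 4, 6, 9]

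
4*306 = 1224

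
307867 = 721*427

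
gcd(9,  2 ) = 1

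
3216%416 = 304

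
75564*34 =2569176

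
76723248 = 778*98616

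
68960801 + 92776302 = 161737103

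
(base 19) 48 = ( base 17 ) 4g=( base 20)44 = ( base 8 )124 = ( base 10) 84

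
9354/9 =1039+1/3 =1039.33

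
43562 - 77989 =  - 34427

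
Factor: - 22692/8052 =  - 31/11 =-11^ (  -  1)*31^1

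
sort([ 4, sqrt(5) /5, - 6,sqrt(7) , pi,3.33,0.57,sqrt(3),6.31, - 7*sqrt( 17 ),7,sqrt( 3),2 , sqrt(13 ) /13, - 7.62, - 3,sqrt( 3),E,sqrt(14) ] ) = [-7*sqrt( 17), - 7.62, - 6 , - 3,sqrt(13 )/13,sqrt(5 ) /5, 0.57, sqrt (3),sqrt( 3), sqrt( 3 ),2 , sqrt( 7),E, pi,3.33, sqrt(14 ) , 4, 6.31,7 ]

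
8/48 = 1/6 = 0.17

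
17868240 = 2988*5980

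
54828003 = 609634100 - 554806097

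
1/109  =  1/109 = 0.01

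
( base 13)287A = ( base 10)5847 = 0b1011011010111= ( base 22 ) c1h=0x16D7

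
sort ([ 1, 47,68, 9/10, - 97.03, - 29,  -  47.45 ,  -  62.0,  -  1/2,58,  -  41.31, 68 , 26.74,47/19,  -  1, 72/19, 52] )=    [ -97.03, - 62.0,-47.45, - 41.31, - 29, - 1,  -  1/2, 9/10,1,47/19, 72/19 , 26.74,47, 52, 58, 68, 68 ]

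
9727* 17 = 165359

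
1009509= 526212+483297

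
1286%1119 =167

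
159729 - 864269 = - 704540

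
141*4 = 564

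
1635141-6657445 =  - 5022304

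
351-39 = 312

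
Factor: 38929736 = 2^3* 311^1*15647^1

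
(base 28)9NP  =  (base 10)7725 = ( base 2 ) 1111000101101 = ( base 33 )733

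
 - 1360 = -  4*340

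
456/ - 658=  - 1 + 101/329 = - 0.69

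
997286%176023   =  117171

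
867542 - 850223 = 17319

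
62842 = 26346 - -36496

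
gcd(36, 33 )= 3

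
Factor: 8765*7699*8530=575619199550 = 2^1*5^2*853^1*1753^1*7699^1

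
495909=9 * 55101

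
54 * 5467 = 295218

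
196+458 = 654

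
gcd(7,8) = 1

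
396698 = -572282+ 968980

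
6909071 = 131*52741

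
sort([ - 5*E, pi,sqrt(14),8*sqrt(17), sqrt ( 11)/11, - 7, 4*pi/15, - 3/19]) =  [  -  5* E,- 7,-3/19,  sqrt (11 ) /11, 4*  pi/15, pi, sqrt ( 14), 8*sqrt(17 )]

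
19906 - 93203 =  - 73297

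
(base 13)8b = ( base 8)163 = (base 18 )67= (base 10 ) 115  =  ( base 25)4F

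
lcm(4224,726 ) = 46464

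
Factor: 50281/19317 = 3^( - 1)*7^1*11^1*47^( - 1 )*137^ ( - 1)*653^1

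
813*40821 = 33187473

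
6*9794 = 58764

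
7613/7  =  7613/7= 1087.57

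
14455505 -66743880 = - 52288375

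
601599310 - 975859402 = -374260092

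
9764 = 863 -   -  8901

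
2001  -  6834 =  - 4833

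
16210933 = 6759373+9451560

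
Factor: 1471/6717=3^( - 1)*1471^1*2239^ (- 1)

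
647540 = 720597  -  73057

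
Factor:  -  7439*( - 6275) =46679725 = 5^2*43^1 * 173^1 * 251^1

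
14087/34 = 414 + 11/34  =  414.32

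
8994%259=188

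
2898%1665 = 1233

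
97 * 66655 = 6465535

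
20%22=20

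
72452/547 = 72452/547 = 132.45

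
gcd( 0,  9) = 9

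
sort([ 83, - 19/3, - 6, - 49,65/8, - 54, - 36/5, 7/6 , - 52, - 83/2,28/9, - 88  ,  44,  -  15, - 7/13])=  [ - 88, - 54, - 52,-49, - 83/2, - 15, - 36/5, - 19/3,-6, - 7/13, 7/6, 28/9,65/8, 44 , 83]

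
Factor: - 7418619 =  - 3^2*13^1*163^1 * 389^1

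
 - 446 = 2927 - 3373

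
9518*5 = 47590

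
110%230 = 110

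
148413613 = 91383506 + 57030107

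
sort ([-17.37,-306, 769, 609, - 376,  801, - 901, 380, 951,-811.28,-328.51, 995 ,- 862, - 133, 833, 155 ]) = [ - 901, - 862, - 811.28, - 376,  -  328.51, - 306, - 133, - 17.37, 155,  380, 609,769, 801,  833, 951, 995 ]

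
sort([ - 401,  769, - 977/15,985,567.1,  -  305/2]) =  [ - 401, - 305/2,  -  977/15, 567.1, 769,985 ]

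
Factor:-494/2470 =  - 5^(-1) = - 1/5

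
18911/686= 27 + 389/686 = 27.57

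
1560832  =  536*2912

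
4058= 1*4058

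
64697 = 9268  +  55429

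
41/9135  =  41/9135 = 0.00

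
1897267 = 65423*29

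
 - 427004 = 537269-964273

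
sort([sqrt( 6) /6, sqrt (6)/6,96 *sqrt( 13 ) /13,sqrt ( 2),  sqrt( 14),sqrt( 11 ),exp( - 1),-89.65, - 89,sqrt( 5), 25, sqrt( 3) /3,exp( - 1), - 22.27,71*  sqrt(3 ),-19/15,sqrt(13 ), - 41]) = [ - 89.65, - 89, - 41, - 22.27, - 19/15,exp( - 1),exp( - 1 ),sqrt( 6) /6, sqrt( 6)/6 , sqrt (3 ) /3,sqrt(2),sqrt ( 5 ),  sqrt( 11),sqrt( 13 ),sqrt(14), 25, 96 * sqrt(13) /13,71*sqrt (3) ] 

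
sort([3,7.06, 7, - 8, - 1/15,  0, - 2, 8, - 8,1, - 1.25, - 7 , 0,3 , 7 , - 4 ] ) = [ - 8, - 8,-7, - 4 , - 2,-1.25, - 1/15,0, 0, 1 , 3,  3,7,7, 7.06,8] 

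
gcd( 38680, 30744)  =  8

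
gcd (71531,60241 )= 1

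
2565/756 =95/28 = 3.39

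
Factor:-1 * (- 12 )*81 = 2^2*3^5 = 972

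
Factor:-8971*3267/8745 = -3^2*5^( - 1 ) * 11^1  *  53^(-1)*8971^1 = - 888129/265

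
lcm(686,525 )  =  51450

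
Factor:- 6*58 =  - 2^2 * 3^1*29^1 = - 348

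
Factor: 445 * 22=2^1*5^1*11^1*89^1 = 9790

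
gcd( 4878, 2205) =9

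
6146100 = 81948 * 75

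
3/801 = 1/267 = 0.00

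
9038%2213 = 186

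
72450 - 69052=3398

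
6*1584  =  9504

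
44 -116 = - 72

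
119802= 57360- - 62442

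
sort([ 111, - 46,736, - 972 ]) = [ - 972 ,-46,  111, 736 ] 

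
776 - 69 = 707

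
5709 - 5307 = 402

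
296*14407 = 4264472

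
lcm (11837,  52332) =994308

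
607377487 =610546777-3169290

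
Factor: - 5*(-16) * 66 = 2^5 * 3^1*5^1*11^1 = 5280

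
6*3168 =19008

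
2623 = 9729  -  7106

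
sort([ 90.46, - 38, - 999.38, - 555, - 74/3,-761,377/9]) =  [ - 999.38, - 761, - 555, - 38, - 74/3, 377/9, 90.46 ] 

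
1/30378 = 1/30378 = 0.00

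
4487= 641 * 7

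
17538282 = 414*42363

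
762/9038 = 381/4519 = 0.08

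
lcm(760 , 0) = 0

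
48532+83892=132424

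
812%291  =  230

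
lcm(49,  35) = 245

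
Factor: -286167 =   -  3^1 * 7^1*13627^1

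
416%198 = 20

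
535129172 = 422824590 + 112304582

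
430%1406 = 430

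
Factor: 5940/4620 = 9/7 = 3^2*7^(-1 )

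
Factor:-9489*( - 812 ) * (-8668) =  - 66787529424 = -2^4 * 3^1 * 7^1*11^1*29^1 * 197^1*3163^1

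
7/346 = 7/346 = 0.02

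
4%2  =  0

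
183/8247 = 61/2749 = 0.02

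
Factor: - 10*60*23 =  - 13800 = -2^3*3^1 * 5^2*23^1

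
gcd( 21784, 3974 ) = 2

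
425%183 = 59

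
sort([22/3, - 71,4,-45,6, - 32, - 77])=[ - 77,-71,- 45,-32,4,  6, 22/3]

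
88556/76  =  22139/19 = 1165.21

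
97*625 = 60625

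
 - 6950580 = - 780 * 8911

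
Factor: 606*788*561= 267893208 = 2^3*3^2*11^1*17^1*101^1*197^1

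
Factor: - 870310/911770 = -7^1*  73^( - 1)*1249^( - 1 )*12433^1 = - 87031/91177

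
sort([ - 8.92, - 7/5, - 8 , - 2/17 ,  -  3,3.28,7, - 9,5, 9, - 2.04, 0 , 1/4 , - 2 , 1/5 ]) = [ - 9, - 8.92, - 8, - 3, - 2.04, - 2, - 7/5, - 2/17, 0, 1/5, 1/4,3.28,5, 7,  9] 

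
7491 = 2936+4555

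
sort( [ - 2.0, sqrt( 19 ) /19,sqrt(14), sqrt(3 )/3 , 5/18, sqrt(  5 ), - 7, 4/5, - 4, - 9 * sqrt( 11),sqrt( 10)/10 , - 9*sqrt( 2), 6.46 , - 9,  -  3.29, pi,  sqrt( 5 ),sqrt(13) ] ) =[ - 9*sqrt(11 ), - 9*sqrt(2), - 9,- 7, - 4, - 3.29 , - 2.0,  sqrt ( 19 ) /19,5/18,sqrt( 10) /10, sqrt ( 3) /3,4/5,sqrt ( 5), sqrt( 5 ),  pi , sqrt( 13), sqrt(14 ), 6.46] 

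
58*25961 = 1505738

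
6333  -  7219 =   -  886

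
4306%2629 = 1677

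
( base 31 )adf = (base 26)ELI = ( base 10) 10028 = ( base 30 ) B48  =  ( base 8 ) 23454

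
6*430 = 2580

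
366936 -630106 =  -  263170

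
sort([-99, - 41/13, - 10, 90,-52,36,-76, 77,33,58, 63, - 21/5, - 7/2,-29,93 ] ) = [- 99,-76,-52,-29 , - 10, - 21/5, - 7/2, - 41/13, 33, 36,58,63,77, 90, 93]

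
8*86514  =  692112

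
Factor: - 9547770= -2^1*3^1*5^1*318259^1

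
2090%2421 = 2090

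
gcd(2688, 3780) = 84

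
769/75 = 10 + 19/75 = 10.25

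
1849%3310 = 1849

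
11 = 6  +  5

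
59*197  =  11623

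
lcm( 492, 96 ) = 3936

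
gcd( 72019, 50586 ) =1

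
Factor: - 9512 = -2^3*29^1*41^1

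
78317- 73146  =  5171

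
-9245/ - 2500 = 1849/500= 3.70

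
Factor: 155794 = 2^1 * 61^1*1277^1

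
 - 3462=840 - 4302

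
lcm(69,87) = 2001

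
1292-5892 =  - 4600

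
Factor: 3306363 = 3^1*41^1*26881^1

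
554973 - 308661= 246312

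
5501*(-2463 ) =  - 13548963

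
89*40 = 3560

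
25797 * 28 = 722316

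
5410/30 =180+1/3 =180.33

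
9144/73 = 9144/73 =125.26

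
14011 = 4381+9630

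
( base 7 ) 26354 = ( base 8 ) 15606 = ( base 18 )13D8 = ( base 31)7A9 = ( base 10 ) 7046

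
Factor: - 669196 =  - 2^2* 11^1 * 67^1*227^1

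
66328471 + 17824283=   84152754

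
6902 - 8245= - 1343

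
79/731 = 79/731  =  0.11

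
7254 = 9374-2120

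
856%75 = 31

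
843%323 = 197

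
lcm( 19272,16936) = 558888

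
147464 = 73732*2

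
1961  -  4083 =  - 2122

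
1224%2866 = 1224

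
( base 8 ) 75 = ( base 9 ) 67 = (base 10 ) 61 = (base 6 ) 141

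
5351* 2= 10702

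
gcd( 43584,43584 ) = 43584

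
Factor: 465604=2^2*43^1*2707^1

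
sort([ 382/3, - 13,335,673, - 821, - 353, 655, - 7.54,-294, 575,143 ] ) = [ - 821,-353 , - 294, -13, - 7.54,382/3,143,335,575,655,673 ]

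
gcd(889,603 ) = 1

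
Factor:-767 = - 13^1*59^1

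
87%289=87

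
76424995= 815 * 93773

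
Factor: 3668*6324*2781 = 2^4 * 3^4*7^1 * 17^1*31^1*103^1*131^1 = 64509277392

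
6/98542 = 3/49271=0.00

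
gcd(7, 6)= 1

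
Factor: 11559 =3^1*3853^1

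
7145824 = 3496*2044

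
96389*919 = 88581491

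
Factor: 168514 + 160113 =328627 = 13^1 * 17^1*1487^1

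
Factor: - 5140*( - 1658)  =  2^3*5^1*257^1 *829^1 =8522120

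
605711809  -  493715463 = 111996346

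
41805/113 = 41805/113 =369.96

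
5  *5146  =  25730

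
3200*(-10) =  - 32000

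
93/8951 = 93/8951= 0.01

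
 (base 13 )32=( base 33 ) 18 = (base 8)51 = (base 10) 41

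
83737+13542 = 97279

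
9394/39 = 240 + 34/39= 240.87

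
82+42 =124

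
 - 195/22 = -195/22 = - 8.86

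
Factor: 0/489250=0 = 0^1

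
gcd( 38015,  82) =1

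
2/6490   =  1/3245 = 0.00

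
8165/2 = 4082 + 1/2 = 4082.50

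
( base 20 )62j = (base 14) C79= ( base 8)4633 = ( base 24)46b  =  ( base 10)2459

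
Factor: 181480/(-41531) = - 2^3*5^1*7^( - 1 )*  13^1 * 17^( - 1)=- 520/119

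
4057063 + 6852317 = 10909380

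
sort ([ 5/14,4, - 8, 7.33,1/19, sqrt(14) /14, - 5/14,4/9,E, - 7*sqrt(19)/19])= [ - 8,- 7 * sqrt( 19 ) /19,  -  5/14,  1/19,sqrt( 14 ) /14 , 5/14,4/9,E, 4,7.33]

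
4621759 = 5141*899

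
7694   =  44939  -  37245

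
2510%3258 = 2510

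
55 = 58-3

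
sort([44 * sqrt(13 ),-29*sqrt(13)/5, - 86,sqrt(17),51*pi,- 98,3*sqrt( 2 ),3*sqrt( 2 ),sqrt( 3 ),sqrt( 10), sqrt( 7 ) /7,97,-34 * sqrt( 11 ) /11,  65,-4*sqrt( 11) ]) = [-98, - 86, - 29*sqrt( 13 ) /5, - 4 * sqrt( 11),-34*sqrt( 11 )/11, sqrt(7 ) /7,sqrt (3) , sqrt( 10 ), sqrt( 17),  3*sqrt( 2),  3*sqrt( 2 ),65, 97,44*sqrt( 13),51*pi]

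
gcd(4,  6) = 2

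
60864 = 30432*2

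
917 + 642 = 1559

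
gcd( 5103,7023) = 3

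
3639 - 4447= - 808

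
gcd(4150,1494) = 166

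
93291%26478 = 13857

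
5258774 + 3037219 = 8295993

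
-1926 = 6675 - 8601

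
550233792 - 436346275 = 113887517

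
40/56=5/7 = 0.71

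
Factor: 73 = 73^1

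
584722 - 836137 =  - 251415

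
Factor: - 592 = - 2^4*37^1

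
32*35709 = 1142688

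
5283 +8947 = 14230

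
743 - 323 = 420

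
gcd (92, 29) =1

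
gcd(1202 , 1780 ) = 2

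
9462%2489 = 1995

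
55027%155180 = 55027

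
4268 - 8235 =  - 3967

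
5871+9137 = 15008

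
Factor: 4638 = 2^1*3^1*773^1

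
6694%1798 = 1300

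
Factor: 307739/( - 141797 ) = -701/323 = - 17^( - 1) * 19^( - 1)*701^1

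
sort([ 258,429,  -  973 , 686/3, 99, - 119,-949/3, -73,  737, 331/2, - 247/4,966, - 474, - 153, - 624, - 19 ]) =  [ - 973, - 624, - 474, - 949/3, - 153, -119,-73, - 247/4, - 19,99,331/2,686/3,258,429,737, 966 ]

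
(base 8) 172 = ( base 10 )122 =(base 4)1322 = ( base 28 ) 4A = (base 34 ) 3k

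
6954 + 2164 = 9118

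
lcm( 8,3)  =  24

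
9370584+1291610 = 10662194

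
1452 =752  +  700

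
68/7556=17/1889=0.01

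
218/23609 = 218/23609=0.01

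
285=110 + 175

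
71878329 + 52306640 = 124184969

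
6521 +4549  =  11070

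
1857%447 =69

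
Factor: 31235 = 5^1*6247^1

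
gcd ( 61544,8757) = 7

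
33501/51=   656 + 15/17 = 656.88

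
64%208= 64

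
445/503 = 445/503 = 0.88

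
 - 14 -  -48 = 34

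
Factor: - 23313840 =- 2^4*3^1  *5^1 * 11^1*8831^1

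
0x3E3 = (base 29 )159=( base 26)1c7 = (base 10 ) 995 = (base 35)SF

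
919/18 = 51 + 1/18 = 51.06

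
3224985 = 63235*51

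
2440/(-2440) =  - 1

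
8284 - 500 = 7784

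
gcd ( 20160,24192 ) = 4032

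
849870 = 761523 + 88347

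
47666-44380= 3286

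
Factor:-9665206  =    -  2^1*61^1*227^1* 349^1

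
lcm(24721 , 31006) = 1829354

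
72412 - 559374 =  - 486962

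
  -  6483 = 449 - 6932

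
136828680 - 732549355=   -595720675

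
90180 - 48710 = 41470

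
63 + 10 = 73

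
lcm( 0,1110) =0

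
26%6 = 2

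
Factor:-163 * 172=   -28036 = - 2^2*43^1 *163^1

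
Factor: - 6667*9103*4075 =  - 5^2*59^1 *113^1*163^1*9103^1 = - 247310531575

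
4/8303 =4/8303 = 0.00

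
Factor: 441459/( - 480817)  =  -3^2*181^1*271^1*283^ ( - 1 )*1699^(-1) 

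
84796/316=21199/79  =  268.34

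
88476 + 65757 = 154233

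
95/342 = 5/18 = 0.28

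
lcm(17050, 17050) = 17050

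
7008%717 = 555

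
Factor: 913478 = 2^1 * 17^1 * 67^1*401^1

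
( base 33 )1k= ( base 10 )53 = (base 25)23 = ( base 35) 1i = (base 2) 110101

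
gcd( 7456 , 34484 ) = 932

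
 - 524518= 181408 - 705926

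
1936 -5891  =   - 3955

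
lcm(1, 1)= 1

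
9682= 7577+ 2105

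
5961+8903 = 14864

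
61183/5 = 61183/5 = 12236.60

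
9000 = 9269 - 269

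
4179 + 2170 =6349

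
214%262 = 214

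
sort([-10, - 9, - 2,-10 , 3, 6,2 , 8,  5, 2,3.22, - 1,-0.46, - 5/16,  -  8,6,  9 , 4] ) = [  -  10, - 10, - 9, - 8, - 2,-1, - 0.46, - 5/16,2, 2, 3,  3.22, 4, 5 , 6,6,  8 , 9]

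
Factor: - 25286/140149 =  - 2^1*47^1*521^( - 1 )  =  - 94/521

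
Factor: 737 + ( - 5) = 732=2^2*3^1*61^1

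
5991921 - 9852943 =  - 3861022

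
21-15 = 6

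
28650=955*30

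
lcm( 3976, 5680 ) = 39760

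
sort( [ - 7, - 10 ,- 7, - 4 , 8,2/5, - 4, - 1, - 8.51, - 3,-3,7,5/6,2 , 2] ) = [ - 10, - 8.51,  -  7,-7, - 4, -4, - 3, - 3,-1,2/5 , 5/6, 2, 2,  7 , 8]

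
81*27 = 2187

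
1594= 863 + 731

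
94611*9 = 851499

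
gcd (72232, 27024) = 8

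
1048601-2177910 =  - 1129309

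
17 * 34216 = 581672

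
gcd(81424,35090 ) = 2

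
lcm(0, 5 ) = 0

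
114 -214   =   - 100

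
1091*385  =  420035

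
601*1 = 601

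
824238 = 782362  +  41876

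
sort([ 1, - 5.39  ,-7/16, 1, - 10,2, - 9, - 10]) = [  -  10, - 10, - 9, - 5.39, - 7/16,1 , 1,2] 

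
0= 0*1050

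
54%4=2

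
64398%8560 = 4478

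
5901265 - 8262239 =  - 2360974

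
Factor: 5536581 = 3^1*19^1*137^1*709^1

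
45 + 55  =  100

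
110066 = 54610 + 55456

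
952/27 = 35 + 7/27 = 35.26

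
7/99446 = 7/99446 = 0.00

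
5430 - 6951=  - 1521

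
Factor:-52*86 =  - 4472 = - 2^3 *13^1*43^1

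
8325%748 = 97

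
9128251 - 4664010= 4464241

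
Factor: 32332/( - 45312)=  -137/192 = -2^( - 6 )*3^(  -  1)*137^1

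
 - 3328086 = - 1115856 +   -  2212230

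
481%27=22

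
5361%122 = 115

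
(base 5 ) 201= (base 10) 51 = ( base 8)63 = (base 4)303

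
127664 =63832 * 2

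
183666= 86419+97247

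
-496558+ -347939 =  - 844497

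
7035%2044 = 903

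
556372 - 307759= 248613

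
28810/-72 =  -  14405/36 = - 400.14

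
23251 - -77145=100396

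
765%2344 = 765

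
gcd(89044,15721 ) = 1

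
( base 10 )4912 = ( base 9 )6657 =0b1001100110000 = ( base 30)5dm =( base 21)B2J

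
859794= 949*906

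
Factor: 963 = 3^2*107^1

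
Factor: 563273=59^1*9547^1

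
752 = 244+508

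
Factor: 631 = 631^1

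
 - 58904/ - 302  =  195 +7/151 =195.05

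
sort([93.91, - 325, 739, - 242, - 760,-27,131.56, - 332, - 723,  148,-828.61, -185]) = [ - 828.61, - 760,  -  723,-332 ,  -  325, - 242, - 185, -27 , 93.91,131.56 , 148, 739] 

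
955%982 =955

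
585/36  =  65/4=16.25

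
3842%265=132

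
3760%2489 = 1271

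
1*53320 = 53320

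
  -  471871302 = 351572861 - 823444163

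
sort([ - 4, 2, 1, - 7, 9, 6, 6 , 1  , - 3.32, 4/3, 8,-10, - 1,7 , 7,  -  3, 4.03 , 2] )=[ - 10,-7,  -  4 , - 3.32,-3,  -  1, 1 , 1,4/3,  2, 2, 4.03,6, 6, 7, 7, 8, 9]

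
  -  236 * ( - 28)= 6608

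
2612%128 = 52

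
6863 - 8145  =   - 1282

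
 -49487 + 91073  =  41586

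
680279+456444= 1136723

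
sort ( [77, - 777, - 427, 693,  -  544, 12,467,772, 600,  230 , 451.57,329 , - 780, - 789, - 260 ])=[-789, - 780, - 777, - 544,- 427, - 260,12,  77,230,329,451.57,467, 600, 693, 772 ]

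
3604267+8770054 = 12374321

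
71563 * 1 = 71563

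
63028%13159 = 10392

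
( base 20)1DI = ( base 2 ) 1010100110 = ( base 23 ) 16B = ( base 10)678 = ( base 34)jw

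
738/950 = 369/475 = 0.78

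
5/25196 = 5/25196 = 0.00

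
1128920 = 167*6760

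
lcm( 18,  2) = 18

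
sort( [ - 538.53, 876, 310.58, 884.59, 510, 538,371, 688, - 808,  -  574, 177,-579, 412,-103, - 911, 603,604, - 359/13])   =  [-911 , - 808, - 579,-574,-538.53, - 103 , - 359/13, 177, 310.58,371, 412 , 510, 538 , 603, 604 , 688, 876, 884.59]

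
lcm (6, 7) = 42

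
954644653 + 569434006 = 1524078659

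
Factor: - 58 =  - 2^1*29^1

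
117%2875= 117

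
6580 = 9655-3075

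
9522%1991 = 1558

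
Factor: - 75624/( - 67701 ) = 25208/22567 =2^3*23^1*137^1*22567^ ( - 1 ) 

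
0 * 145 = 0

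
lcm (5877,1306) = 11754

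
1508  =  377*4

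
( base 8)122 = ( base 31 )2K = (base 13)64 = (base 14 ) 5c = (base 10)82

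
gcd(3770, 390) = 130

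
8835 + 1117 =9952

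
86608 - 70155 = 16453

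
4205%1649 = 907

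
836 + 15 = 851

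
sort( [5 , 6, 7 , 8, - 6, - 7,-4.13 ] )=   [ - 7, - 6, - 4.13, 5, 6, 7, 8]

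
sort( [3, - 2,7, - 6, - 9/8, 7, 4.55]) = [ - 6, - 2, - 9/8,3,  4.55,7,  7 ]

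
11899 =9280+2619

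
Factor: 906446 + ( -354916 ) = 551530 = 2^1*5^1 * 7^1*7879^1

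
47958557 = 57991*827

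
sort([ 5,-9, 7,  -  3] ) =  [ - 9,-3 , 5, 7]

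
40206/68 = 591 + 9/34 = 591.26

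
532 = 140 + 392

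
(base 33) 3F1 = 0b111010110011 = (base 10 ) 3763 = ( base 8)7263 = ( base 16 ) eb3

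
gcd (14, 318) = 2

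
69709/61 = 1142 + 47/61=1142.77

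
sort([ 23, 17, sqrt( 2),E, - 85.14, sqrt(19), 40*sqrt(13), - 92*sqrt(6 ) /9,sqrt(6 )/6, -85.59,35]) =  [ - 85.59, -85.14 , - 92* sqrt (6 ) /9, sqrt(6 ) /6, sqrt( 2 ),E,sqrt(19), 17,  23 , 35,40*sqrt( 13)] 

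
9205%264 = 229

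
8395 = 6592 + 1803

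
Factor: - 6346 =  - 2^1*19^1*167^1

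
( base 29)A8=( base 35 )8I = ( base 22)dc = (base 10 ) 298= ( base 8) 452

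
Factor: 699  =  3^1*233^1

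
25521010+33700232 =59221242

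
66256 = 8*8282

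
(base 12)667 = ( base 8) 1657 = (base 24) 1f7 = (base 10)943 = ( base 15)42D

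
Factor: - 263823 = - 3^1*7^1*17^1*739^1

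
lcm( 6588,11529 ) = 46116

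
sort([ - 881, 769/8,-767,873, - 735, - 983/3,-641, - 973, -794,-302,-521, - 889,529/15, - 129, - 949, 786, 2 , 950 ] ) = [ - 973,  -  949, - 889, - 881,-794,-767,  -  735, - 641,  -  521,  -  983/3, - 302,-129,2, 529/15,769/8,786, 873, 950 ]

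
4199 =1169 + 3030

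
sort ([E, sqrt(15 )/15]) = [ sqrt( 15)/15, E]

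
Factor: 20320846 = 2^1*7^1*13^1*111653^1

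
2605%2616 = 2605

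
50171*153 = 7676163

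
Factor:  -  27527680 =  - 2^9* 5^1*  10753^1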